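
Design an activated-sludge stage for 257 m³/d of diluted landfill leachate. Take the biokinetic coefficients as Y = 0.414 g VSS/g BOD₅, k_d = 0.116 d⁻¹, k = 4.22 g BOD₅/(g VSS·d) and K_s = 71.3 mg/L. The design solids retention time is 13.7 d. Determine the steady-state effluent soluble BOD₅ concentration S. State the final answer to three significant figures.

S ≈ 8.65 mg/L

Effluent substrate depends only on kinetics and SRT: S = K_s(1 + k_d θ_c) / [θ_c(Yk − k_d) − 1] = 71.3 × (1 + 0.116 × 13.7) / [13.7 × (0.414 × 4.22 − 0.116) − 1] = 184.6 / 21.35 = 8.649 mg/L.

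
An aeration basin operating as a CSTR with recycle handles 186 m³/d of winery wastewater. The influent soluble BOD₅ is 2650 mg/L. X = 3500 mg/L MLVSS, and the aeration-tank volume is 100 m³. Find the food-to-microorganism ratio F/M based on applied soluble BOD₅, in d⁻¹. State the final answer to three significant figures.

F/M ≈ 1.41 d⁻¹

F/M = Q·S₀ / (V·X) = 186 × 2650 / (100.0 × 3500) = 1.408 g soluble BOD₅·(g VSS·d)⁻¹.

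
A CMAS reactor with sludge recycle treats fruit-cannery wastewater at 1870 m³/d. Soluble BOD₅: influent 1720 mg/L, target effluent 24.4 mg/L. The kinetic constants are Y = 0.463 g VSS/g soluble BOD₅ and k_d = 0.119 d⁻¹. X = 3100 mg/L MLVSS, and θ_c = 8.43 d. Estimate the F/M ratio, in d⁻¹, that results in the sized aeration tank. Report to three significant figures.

F/M ≈ 0.521 d⁻¹

From the SRT design equation V = Y Q (S₀−S) θ_c / [X (1 + k_d θ_c)] = 0.463 × 1870 × (1720 − 24.4) × 8.43 / [3100 × (1 + 0.119 × 8.43)] = 1.24×10^7 / 6210 = 1993 m³.
F/M = Q·S₀ / (V·X) = 1870 × 1720 / (1993 × 3100) = 0.5206 g soluble BOD₅·(g VSS·d)⁻¹.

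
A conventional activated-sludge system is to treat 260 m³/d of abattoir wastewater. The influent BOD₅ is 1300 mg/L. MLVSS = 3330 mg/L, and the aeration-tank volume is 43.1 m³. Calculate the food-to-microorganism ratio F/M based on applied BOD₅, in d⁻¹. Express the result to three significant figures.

F/M ≈ 2.36 d⁻¹

F/M = Q·S₀ / (V·X) = 260 × 1300 / (43.10 × 3330) = 2.355 g BOD₅·(g VSS·d)⁻¹.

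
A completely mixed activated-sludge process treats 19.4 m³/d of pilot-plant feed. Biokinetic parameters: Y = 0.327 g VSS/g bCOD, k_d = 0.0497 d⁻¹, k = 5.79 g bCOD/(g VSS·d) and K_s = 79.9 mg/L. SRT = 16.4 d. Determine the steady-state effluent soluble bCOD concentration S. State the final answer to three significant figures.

S ≈ 4.96 mg/L

From the Monod/SRT balance for a CMAS, S = K_s·(1+k_d θ_c)/[θ_c·(Y k − k_d) − 1] = 79.9 × (1 + 0.0497 × 16.4) / [16.4 × (0.327 × 5.79 − 0.0497) − 1] = 145.0 / 29.24 = 4.961 mg/L.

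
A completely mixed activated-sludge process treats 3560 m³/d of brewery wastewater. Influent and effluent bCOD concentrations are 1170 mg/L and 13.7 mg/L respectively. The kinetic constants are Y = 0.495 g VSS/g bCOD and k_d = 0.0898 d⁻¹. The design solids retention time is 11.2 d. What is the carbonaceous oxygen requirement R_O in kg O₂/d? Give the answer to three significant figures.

Correct the yield for decay: Y_obs = Y/(1 + k_d θ_c) = 0.495 / (1 + 0.0898 × 11.2) = 0.495 / 2.006 = 0.2468.
Mass of bCOD removed per day: Q(S₀ − S) = 3560 × 1156 g/m³ = 4116 kg/d.
Biomass synthesised: P_X = Y_obs × 4116 = 1016 kg VSS/d.
R_O = Q·(S₀ − S) − 1.42·P_X = 4116 − 1.42 × 1016 = 2674 kg O₂/d.

R_O ≈ 2670 kg O₂/d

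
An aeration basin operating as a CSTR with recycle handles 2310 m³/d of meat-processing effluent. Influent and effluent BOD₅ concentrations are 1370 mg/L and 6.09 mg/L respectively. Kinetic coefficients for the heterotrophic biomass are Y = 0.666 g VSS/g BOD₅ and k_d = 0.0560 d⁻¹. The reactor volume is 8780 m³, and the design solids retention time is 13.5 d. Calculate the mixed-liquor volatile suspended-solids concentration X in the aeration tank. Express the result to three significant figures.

From V·X·(1 + k_d·θ_c) = Y·Q·(S₀ − S)·θ_c: X = 0.666 × 2310 × (1370 − 6.09) × 13.5 / [8780 × (1 + 0.0560 × 13.5)] = 1837 mg/L.

X ≈ 1840 mg/L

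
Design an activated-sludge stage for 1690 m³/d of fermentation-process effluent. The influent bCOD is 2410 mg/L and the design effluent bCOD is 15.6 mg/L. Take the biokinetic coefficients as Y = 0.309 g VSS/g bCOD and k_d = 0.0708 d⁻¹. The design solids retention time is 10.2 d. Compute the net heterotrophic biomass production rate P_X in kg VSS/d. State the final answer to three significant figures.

Y_obs = Y / (1 + k_d θ_c) = 0.309 / (1 + 0.0708 × 10.2) = 0.309 / 1.722 = 0.1794.
Substrate removed = Q·(S₀ − S) = 1690 m³/d × (2410 − 15.6) g/m³ = 4.05×10^6 g/d = 4047 kg/d.
P_X = Y_obs · Q(S₀ − S) = 0.1794 × 4047 = 726.1 kg VSS/d.

P_X ≈ 726 kg VSS/d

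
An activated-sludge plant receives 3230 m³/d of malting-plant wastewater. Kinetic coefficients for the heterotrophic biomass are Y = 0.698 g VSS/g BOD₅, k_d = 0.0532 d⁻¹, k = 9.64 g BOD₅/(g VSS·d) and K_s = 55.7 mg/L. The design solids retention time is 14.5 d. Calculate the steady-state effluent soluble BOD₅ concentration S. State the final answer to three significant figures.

S ≈ 1.03 mg/L

Effluent substrate depends only on kinetics and SRT: S = K_s(1 + k_d θ_c) / [θ_c(Yk − k_d) − 1] = 55.7 × (1 + 0.0532 × 14.5) / [14.5 × (0.698 × 9.64 − 0.0532) − 1] = 98.67 / 95.80 = 1.030 mg/L.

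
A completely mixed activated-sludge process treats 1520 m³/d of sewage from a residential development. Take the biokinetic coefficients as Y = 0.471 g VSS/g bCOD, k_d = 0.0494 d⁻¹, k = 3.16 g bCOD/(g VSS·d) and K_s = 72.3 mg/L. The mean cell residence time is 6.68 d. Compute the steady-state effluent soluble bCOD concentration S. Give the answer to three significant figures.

S ≈ 11.2 mg/L

For a completely mixed reactor with recycle the Lawrence–McCarty relation gives S = K_s·(1 + k_d·θ_c) / [θ_c·(Y·k − k_d) − 1] = 72.3 × (1 + 0.0494 × 6.68) / [6.68 × (0.471 × 3.16 − 0.0494) − 1] = 96.16 / 8.612 = 11.17 mg/L.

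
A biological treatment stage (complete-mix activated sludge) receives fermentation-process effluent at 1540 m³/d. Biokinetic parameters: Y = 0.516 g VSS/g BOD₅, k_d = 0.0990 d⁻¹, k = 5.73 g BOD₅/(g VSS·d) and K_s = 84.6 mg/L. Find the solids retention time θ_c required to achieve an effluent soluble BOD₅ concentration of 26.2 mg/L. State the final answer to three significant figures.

From 1/θ_c = Y·k·S/(K_s + S) − k_d: Y·k·S/(K_s+S) = 0.516 × 5.73 × 26.2 / (84.6 + 26.2) = 0.6991 d⁻¹.
1/θ_c = 0.6991 − 0.0990 = 0.6001 d⁻¹, so θ_c = 1.666 d.

θ_c ≈ 1.67 d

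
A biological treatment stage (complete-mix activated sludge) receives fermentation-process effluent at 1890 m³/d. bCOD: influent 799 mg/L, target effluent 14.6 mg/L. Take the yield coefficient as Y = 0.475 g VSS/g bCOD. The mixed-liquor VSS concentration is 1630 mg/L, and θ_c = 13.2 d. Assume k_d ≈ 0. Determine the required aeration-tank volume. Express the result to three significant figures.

V ≈ 5700 m³

With k_d = 0 the design equation reduces to V = Y Q (S₀−S) θ_c / X = 0.475 × 1890 × (799 − 14.6) × 13.2 / 1630 = 5703 m³.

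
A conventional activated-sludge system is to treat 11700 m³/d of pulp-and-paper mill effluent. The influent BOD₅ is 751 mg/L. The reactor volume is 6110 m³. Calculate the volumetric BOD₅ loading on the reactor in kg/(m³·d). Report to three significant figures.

Volumetric loading L_v = Q·S₀ / V = 11700 × 751 g/m³ / 6110 m³ = 1438 g/(m³·d) = 1.438 kg BOD₅/(m³·d).

L_v ≈ 1.44 kg BOD₅/(m³·d)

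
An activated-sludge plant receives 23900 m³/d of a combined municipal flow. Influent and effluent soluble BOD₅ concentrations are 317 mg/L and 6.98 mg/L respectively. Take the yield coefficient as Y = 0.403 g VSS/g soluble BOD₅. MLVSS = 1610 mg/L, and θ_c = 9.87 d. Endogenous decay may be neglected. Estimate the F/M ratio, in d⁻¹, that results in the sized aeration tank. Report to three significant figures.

Biomass mass balance (decay neglected): V·X = Y·Q·(S₀ − S)·θ_c, so V = 0.403 × 23900 × (317 − 6.98) × 9.87 / 1610 = 18306 m³.
F/M = applied load / biomass = Q·S₀/(V·X) = 23900 × 317 / (18306 × 1610) = 0.2571 d⁻¹.

F/M ≈ 0.257 d⁻¹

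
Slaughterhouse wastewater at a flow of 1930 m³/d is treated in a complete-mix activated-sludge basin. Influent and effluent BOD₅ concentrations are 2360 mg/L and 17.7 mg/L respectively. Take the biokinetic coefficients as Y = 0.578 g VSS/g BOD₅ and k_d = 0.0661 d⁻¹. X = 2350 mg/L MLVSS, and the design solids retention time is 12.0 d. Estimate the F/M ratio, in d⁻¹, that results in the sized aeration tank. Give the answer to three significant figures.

F/M ≈ 0.260 d⁻¹

Steady-state biomass mass balance: V·X·(1 + k_d·θ_c) = Y·Q·(S₀ − S)·θ_c, so V = 0.578 × 1930 × (2360 − 17.7) × 12.0 / [2350 × (1 + 0.0661 × 12.0)] = 3.14×10^7 / 4214 = 7441 m³.
F/M = applied load / biomass = Q·S₀/(V·X) = 1930 × 2360 / (7441 × 2350) = 0.2605 d⁻¹.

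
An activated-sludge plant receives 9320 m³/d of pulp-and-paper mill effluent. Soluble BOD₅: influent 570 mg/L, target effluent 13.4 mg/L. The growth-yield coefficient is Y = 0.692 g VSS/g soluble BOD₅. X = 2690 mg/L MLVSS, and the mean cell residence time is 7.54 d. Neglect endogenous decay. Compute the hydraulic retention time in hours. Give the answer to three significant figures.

Biomass mass balance (decay neglected): V·X = Y·Q·(S₀ − S)·θ_c, so V = 0.692 × 9320 × (570 − 13.4) × 7.54 / 2690 = 10062 m³.
Hydraulic retention time τ = V/Q = 10062 / 9320 = 1.080 d = 25.91 h.

τ ≈ 25.9 h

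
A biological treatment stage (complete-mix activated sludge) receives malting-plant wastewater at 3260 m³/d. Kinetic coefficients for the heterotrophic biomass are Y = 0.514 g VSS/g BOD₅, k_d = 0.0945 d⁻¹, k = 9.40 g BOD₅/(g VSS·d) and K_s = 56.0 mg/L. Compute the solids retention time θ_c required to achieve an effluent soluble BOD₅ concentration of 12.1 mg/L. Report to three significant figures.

From 1/θ_c = Y·k·S/(K_s + S) − k_d: Y·k·S/(K_s+S) = 0.514 × 9.40 × 12.1 / (56.0 + 12.1) = 0.8585 d⁻¹.
1/θ_c = 0.8585 − 0.0945 = 0.7640 d⁻¹, so θ_c = 1.309 d.

θ_c ≈ 1.31 d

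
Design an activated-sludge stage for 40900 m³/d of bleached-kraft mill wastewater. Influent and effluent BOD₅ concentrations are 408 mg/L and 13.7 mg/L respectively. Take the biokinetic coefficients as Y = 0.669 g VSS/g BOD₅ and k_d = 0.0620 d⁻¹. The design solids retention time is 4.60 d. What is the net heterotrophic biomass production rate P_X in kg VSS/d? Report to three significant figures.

P_X ≈ 8390 kg VSS/d

Observed yield with endogenous decay: Y_obs = Y / (1 + k_d·θ_c) = 0.669 / (1 + 0.0620 × 4.60) = 0.669 / 1.285 = 0.5205 g VSS/g BOD₅.
ΔS = 408 − 13.7 = 394.3 mg/L, so the substrate removal rate is 40900 × 394.3/1000 = 16127 kg BOD₅/d.
P_X = Y_obs · Q(S₀ − S) = 0.5205 × 16127 = 8395 kg VSS/d.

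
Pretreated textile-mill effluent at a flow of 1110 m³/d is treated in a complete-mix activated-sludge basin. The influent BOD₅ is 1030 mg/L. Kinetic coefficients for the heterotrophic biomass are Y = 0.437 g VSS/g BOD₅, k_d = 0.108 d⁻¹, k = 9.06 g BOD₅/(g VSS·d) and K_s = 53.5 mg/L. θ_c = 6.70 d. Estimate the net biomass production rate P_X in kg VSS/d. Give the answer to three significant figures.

For a completely mixed reactor with recycle the Lawrence–McCarty relation gives S = K_s·(1 + k_d·θ_c) / [θ_c·(Y·k − k_d) − 1] = 53.5 × (1 + 0.108 × 6.70) / [6.70 × (0.437 × 9.06 − 0.108) − 1] = 92.21 / 24.80 = 3.718 mg/L.
Observed yield with endogenous decay: Y_obs = Y / (1 + k_d·θ_c) = 0.437 / (1 + 0.108 × 6.70) = 0.437 / 1.724 = 0.2535 g VSS/g BOD₅.
Substrate removed = Q·(S₀ − S) = 1110 m³/d × (1030 − 3.72) g/m³ = 1.14×10^6 g/d = 1139 kg/d.
P_X = Y_obs · Q(S₀ − S) = 0.2535 × 1139 = 288.8 kg VSS/d.

P_X ≈ 289 kg VSS/d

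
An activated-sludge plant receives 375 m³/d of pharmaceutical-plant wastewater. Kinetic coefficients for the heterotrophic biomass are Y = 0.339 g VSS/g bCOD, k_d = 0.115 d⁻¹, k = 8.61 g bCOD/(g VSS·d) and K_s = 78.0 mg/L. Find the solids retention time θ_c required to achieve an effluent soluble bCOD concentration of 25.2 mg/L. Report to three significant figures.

From 1/θ_c = Y·k·S/(K_s + S) − k_d: Y·k·S/(K_s+S) = 0.339 × 8.61 × 25.2 / (78.0 + 25.2) = 0.7127 d⁻¹.
1/θ_c = 0.7127 − 0.115 = 0.5977 d⁻¹, so θ_c = 1.673 d.

θ_c ≈ 1.67 d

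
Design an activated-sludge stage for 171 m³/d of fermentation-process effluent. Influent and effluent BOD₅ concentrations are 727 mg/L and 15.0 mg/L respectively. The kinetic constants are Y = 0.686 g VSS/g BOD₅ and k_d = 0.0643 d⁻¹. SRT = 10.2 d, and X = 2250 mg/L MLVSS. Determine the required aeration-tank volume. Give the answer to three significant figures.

Steady-state biomass mass balance: V·X·(1 + k_d·θ_c) = Y·Q·(S₀ − S)·θ_c, so V = 0.686 × 171 × (727 − 15.0) × 10.2 / [2250 × (1 + 0.0643 × 10.2)] = 8.52×10^5 / 3726 = 228.7 m³.

V ≈ 229 m³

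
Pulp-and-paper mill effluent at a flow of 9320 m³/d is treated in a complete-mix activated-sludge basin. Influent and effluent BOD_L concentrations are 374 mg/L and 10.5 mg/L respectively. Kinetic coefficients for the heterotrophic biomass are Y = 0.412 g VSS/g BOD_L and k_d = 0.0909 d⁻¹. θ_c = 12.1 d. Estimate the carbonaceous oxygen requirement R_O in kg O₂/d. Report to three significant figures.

R_O ≈ 2440 kg O₂/d

The observed yield is Y_obs = Y/(1 + k_d·θ_c) = 0.412 / (1 + 0.0909 × 12.1) = 0.412 / 2.100 = 0.1962 g VSS per g BOD_L removed.
Substrate removed = Q·(S₀ − S) = 9320 m³/d × (374 − 10.5) g/m³ = 3.39×10^6 g/d = 3388 kg/d.
Biomass synthesised: P_X = Y_obs × 3388 = 664.7 kg VSS/d.
R_O = Q·ΔS − 1.42 P_X = 3388 − 943.9 = 2444 kg O₂/d.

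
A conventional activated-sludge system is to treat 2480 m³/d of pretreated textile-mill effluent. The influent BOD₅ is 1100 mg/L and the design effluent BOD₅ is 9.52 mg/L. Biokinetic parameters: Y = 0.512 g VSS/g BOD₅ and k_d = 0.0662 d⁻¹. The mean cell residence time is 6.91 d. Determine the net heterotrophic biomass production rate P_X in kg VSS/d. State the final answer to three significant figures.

P_X ≈ 950 kg VSS/d

Observed yield with endogenous decay: Y_obs = Y / (1 + k_d·θ_c) = 0.512 / (1 + 0.0662 × 6.91) = 0.512 / 1.457 = 0.3513 g VSS/g BOD₅.
Mass of BOD₅ removed per day: Q(S₀ − S) = 2480 × 1090 g/m³ = 2704 kg/d.
P_X = Y_obs · Q(S₀ − S) = 0.3513 × 2704 = 950.1 kg VSS/d.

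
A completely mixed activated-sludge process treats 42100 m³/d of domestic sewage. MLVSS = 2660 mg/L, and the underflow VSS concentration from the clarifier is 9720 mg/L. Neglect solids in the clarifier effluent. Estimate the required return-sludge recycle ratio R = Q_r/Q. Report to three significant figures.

Mass balance around the secondary clarifier (neglecting effluent solids): R = X / (X_r − X) = 2660 / (9720 − 2660) = 0.3768.

R ≈ 0.377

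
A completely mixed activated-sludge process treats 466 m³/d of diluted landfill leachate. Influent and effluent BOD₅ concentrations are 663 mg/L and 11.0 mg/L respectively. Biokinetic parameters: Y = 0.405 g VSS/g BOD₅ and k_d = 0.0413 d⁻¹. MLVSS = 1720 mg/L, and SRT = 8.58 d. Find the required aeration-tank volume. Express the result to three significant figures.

V ≈ 453 m³

Steady-state biomass mass balance: V·X·(1 + k_d·θ_c) = Y·Q·(S₀ − S)·θ_c, so V = 0.405 × 466 × (663 − 11.0) × 8.58 / [1720 × (1 + 0.0413 × 8.58)] = 1.06×10^6 / 2329 = 453.2 m³.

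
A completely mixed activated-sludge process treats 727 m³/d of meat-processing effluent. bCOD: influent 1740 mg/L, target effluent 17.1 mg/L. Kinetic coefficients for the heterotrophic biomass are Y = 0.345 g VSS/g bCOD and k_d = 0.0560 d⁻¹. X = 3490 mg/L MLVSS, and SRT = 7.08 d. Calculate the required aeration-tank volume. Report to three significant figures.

V ≈ 628 m³

Rearranging the biomass balance for a CMAS with decay, V = Y·Q·ΔS·θ_c / [X·(1+k_d θ_c)] = 0.345 × 727 × (1740 − 17.1) × 7.08 / [3490 × (1 + 0.0560 × 7.08)] = 3.06×10^6 / 4874 = 627.7 m³.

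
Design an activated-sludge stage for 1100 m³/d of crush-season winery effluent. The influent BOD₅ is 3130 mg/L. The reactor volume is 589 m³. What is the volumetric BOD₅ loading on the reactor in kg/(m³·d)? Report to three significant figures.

L_v ≈ 5.85 kg BOD₅/(m³·d)

Applied BOD₅ load per unit volume = Q·S₀/V = (1100 × 3130/1000)/589.0 = 5.846 kg BOD₅·m⁻³·d⁻¹.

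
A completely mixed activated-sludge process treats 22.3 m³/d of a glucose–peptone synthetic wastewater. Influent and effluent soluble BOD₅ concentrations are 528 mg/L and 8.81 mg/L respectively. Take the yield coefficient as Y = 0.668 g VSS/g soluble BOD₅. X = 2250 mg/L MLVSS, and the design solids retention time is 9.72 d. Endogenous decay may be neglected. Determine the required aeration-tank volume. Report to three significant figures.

V·X = Y·Q·ΔS·θ_c gives V = 0.668 × 22.3 × (528 − 8.81) × 9.72 / 2250 = 33.41 m³.

V ≈ 33.4 m³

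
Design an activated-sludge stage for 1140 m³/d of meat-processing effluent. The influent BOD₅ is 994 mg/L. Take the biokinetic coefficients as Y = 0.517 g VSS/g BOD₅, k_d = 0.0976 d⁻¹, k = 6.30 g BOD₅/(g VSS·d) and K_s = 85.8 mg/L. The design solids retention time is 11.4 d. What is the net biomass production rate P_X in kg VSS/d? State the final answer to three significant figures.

Effluent substrate depends only on kinetics and SRT: S = K_s(1 + k_d θ_c) / [θ_c(Yk − k_d) − 1] = 85.8 × (1 + 0.0976 × 11.4) / [11.4 × (0.517 × 6.30 − 0.0976) − 1] = 181.3 / 35.02 = 5.176 mg/L.
Observed yield with endogenous decay: Y_obs = Y / (1 + k_d·θ_c) = 0.517 / (1 + 0.0976 × 11.4) = 0.517 / 2.113 = 0.2447 g VSS/g BOD₅.
Substrate removed = Q·(S₀ − S) = 1140 m³/d × (994 − 5.18) g/m³ = 1.13×10^6 g/d = 1127 kg/d.
So the net sludge growth is P_X = 0.2447 × 1127 = 275.9 kg VSS/d.

P_X ≈ 276 kg VSS/d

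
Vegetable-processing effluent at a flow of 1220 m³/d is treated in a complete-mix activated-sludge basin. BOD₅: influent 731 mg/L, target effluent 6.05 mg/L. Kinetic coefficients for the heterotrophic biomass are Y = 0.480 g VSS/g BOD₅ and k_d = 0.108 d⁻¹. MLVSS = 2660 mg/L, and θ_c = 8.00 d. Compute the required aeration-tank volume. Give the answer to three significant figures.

V ≈ 685 m³

Steady-state biomass mass balance: V·X·(1 + k_d·θ_c) = Y·Q·(S₀ − S)·θ_c, so V = 0.480 × 1220 × (731 − 6.05) × 8.00 / [2660 × (1 + 0.108 × 8.00)] = 3.4×10^6 / 4958 = 685.0 m³.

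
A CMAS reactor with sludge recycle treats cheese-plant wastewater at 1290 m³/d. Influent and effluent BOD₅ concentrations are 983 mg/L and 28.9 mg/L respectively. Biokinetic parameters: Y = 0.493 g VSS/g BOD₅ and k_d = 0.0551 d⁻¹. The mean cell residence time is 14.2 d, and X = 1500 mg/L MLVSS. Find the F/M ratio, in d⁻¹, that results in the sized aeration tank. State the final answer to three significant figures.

F/M ≈ 0.262 d⁻¹

Steady-state biomass mass balance: V·X·(1 + k_d·θ_c) = Y·Q·(S₀ − S)·θ_c, so V = 0.493 × 1290 × (983 − 28.9) × 14.2 / [1500 × (1 + 0.0551 × 14.2)] = 8.62×10^6 / 2674 = 3223 m³.
F/M = Q·S₀ / (V·X) = 1290 × 983 / (3223 × 1500) = 0.2623 g BOD₅·(g VSS·d)⁻¹.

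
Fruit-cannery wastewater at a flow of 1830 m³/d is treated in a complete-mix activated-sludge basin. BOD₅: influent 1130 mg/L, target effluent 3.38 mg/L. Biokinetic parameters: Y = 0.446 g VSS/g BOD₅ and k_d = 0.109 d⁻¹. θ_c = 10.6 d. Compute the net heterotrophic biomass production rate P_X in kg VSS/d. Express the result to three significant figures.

Y_obs = Y / (1 + k_d θ_c) = 0.446 / (1 + 0.109 × 10.6) = 0.446 / 2.155 = 0.2069.
Substrate removed = Q·(S₀ − S) = 1830 m³/d × (1130 − 3.38) g/m³ = 2.06×10^6 g/d = 2062 kg/d.
So the net sludge growth is P_X = 0.2069 × 2062 = 426.6 kg VSS/d.

P_X ≈ 427 kg VSS/d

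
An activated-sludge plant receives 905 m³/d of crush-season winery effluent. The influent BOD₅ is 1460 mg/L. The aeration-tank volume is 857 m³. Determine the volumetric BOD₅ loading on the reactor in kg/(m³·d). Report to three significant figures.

L_v = Q S₀ / V = 905 × 1460 × 10⁻³ / 857.0 = 1.542 kg/(m³·d).

L_v ≈ 1.54 kg BOD₅/(m³·d)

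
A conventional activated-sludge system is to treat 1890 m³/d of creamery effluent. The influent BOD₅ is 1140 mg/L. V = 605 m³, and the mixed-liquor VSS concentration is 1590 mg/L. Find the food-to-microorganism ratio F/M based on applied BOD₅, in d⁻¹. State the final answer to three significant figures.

F/M = applied load / biomass = Q·S₀/(V·X) = 1890 × 1140 / (605.0 × 1590) = 2.240 d⁻¹.

F/M ≈ 2.24 d⁻¹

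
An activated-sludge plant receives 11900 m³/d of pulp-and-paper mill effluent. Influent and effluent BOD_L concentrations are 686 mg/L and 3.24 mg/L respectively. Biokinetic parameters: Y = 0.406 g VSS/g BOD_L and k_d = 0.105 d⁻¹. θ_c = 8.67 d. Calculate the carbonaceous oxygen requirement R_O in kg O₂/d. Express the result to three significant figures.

R_O ≈ 5670 kg O₂/d

Observed yield with endogenous decay: Y_obs = Y / (1 + k_d·θ_c) = 0.406 / (1 + 0.105 × 8.67) = 0.406 / 1.910 = 0.2125 g VSS/g BOD_L.
Q·(S₀ − S) = 11900 × (686 − 3.24) × 10⁻³ = 8125 kg/d removed.
P_X = Y_obs·Q·(S₀ − S) = 0.2125 × 8125 = 1727 kg VSS/d.
R_O = Q·(S₀ − S) − 1.42·P_X = 8125 − 1.42 × 1727 = 5673 kg O₂/d.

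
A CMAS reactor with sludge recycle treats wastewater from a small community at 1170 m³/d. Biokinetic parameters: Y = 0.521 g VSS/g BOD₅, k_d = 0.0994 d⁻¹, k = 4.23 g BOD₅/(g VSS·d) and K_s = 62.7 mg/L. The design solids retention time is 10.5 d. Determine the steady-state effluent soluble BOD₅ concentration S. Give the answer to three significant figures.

S ≈ 6.07 mg/L

Effluent substrate depends only on kinetics and SRT: S = K_s(1 + k_d θ_c) / [θ_c(Yk − k_d) − 1] = 62.7 × (1 + 0.0994 × 10.5) / [10.5 × (0.521 × 4.23 − 0.0994) − 1] = 128.1 / 21.10 = 6.074 mg/L.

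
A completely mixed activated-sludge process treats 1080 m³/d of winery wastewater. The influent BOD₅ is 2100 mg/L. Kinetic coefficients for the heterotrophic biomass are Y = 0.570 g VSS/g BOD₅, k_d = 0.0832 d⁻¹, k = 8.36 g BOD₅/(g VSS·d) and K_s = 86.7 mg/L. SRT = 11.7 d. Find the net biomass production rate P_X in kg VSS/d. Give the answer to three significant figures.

P_X ≈ 654 kg VSS/d

Effluent substrate depends only on kinetics and SRT: S = K_s(1 + k_d θ_c) / [θ_c(Yk − k_d) − 1] = 86.7 × (1 + 0.0832 × 11.7) / [11.7 × (0.570 × 8.36 − 0.0832) − 1] = 171.1 / 53.78 = 3.181 mg/L.
Correct the yield for decay: Y_obs = Y/(1 + k_d θ_c) = 0.570 / (1 + 0.0832 × 11.7) = 0.570 / 1.973 = 0.2888.
Q·(S₀ − S) = 1080 × (2100 − 3.18) × 10⁻³ = 2265 kg/d removed.
Biomass produced: P_X = Y_obs·Q·ΔS = 0.2888 × 2265 ≈ 654.1 kg VSS/d.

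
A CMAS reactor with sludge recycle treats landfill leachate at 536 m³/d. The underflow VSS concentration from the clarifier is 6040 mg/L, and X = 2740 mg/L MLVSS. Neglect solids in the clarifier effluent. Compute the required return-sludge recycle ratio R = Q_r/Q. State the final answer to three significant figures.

Mass balance around the secondary clarifier (neglecting effluent solids): R = X / (X_r − X) = 2740 / (6040 − 2740) = 0.8303.

R ≈ 0.830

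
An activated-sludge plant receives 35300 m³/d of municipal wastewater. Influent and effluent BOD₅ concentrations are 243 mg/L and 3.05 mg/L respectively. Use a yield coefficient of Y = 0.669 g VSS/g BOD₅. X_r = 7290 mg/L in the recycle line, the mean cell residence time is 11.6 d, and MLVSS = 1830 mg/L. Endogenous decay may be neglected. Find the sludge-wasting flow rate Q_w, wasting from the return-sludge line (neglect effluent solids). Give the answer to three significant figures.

With k_d = 0 the design equation reduces to V = Y Q (S₀−S) θ_c / X = 0.669 × 35300 × (243 − 3.05) × 11.6 / 1830 = 35919 m³.
Wasting from the return line (neglecting effluent solids): Q_w = V·X / (θ_c·X_r) = 35919 × 1830 / (11.6 × 7290) = 777.3 m³/d.

Q_w ≈ 777 m³/d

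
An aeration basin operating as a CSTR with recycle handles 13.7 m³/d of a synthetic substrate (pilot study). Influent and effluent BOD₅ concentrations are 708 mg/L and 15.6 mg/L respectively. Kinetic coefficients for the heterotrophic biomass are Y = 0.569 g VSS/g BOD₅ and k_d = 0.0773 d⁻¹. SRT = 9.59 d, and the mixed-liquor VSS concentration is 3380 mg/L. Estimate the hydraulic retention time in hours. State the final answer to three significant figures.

Rearranging the biomass balance for a CMAS with decay, V = Y·Q·ΔS·θ_c / [X·(1+k_d θ_c)] = 0.569 × 13.7 × (708 − 15.6) × 9.59 / [3380 × (1 + 0.0773 × 9.59)] = 5.18×10^4 / 5886 = 8.795 m³.
Hydraulic retention time τ = V/Q = 8.795 / 13.7 = 0.6419 d = 15.41 h.

τ ≈ 15.4 h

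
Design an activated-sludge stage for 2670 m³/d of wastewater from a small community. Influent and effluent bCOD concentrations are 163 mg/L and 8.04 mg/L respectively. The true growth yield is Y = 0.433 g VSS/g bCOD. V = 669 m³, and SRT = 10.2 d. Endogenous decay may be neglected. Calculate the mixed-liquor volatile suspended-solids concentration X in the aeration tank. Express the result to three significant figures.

X ≈ 2730 mg/L

Without decay, X = Y Q (S₀−S) θ_c / V = 0.433 × 2670 × (163 − 8.04) × 10.2 / 669 = 2731 mg/L.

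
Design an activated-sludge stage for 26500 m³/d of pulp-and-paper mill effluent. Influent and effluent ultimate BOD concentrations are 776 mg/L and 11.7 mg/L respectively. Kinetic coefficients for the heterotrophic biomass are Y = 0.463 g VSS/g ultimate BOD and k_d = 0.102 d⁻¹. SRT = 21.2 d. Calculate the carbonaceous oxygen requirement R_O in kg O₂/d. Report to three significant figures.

R_O ≈ 16000 kg O₂/d

The observed yield is Y_obs = Y/(1 + k_d·θ_c) = 0.463 / (1 + 0.102 × 21.2) = 0.463 / 3.162 = 0.1464 g VSS per g ultimate BOD removed.
Substrate removed = Q·(S₀ − S) = 26500 m³/d × (776 − 11.7) g/m³ = 2.03×10^7 g/d = 20254 kg/d.
P_X = Y_obs·Q·(S₀ − S) = 0.1464 × 20254 = 2965 kg VSS/d.
R_O = Q·(S₀ − S) − 1.42·P_X = 20254 − 1.42 × 2965 = 16043 kg O₂/d.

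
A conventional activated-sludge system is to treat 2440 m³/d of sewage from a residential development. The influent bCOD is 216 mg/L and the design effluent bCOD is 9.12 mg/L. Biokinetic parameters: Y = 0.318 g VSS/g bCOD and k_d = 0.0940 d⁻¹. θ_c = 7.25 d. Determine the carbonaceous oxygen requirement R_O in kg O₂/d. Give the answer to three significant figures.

Correct the yield for decay: Y_obs = Y/(1 + k_d θ_c) = 0.318 / (1 + 0.0940 × 7.25) = 0.318 / 1.681 = 0.1891.
Mass of bCOD removed per day: Q(S₀ − S) = 2440 × 206.9 g/m³ = 504.8 kg/d.
Biomass synthesised: P_X = Y_obs × 504.8 = 95.46 kg VSS/d.
R_O = Q·(S₀ − S) − 1.42·P_X = 504.8 − 1.42 × 95.46 = 369.2 kg O₂/d.

R_O ≈ 369 kg O₂/d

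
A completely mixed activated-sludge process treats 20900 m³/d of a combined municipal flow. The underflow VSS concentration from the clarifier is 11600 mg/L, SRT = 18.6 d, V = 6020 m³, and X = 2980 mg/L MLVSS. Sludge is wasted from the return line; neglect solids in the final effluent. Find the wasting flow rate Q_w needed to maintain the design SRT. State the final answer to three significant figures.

Q_w ≈ 83.1 m³/d

Wasting from the return line (neglecting effluent solids): Q_w = V·X / (θ_c·X_r) = 6020 × 2980 / (18.6 × 11600) = 83.15 m³/d.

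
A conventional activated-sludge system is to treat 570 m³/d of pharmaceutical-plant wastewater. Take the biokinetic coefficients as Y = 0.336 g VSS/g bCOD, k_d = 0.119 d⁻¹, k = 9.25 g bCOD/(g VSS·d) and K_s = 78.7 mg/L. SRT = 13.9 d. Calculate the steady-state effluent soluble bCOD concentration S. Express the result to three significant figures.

S ≈ 5.15 mg/L

For a completely mixed reactor with recycle the Lawrence–McCarty relation gives S = K_s·(1 + k_d·θ_c) / [θ_c·(Y·k − k_d) − 1] = 78.7 × (1 + 0.119 × 13.9) / [13.9 × (0.336 × 9.25 − 0.119) − 1] = 208.9 / 40.55 = 5.151 mg/L.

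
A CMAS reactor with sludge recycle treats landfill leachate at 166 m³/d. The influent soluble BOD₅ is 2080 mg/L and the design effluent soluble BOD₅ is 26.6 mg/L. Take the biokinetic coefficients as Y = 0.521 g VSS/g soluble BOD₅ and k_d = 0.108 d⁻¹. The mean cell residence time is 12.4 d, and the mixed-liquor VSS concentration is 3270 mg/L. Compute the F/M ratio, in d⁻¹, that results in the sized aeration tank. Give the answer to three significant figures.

Steady-state biomass mass balance: V·X·(1 + k_d·θ_c) = Y·Q·(S₀ − S)·θ_c, so V = 0.521 × 166 × (2080 − 26.6) × 12.4 / [3270 × (1 + 0.108 × 12.4)] = 2.2×10^6 / 7649 = 287.9 m³.
Food-to-microorganism ratio F/M = Q S₀ / (V X) = 166 × 2080 / (287.9 × 3270) = 0.3668 d⁻¹.

F/M ≈ 0.367 d⁻¹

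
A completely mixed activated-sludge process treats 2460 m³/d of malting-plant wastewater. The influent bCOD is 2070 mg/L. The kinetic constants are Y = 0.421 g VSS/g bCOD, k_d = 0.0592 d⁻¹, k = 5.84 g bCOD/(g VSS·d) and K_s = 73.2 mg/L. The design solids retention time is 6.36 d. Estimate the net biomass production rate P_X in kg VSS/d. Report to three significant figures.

P_X ≈ 1550 kg VSS/d

Effluent substrate depends only on kinetics and SRT: S = K_s(1 + k_d θ_c) / [θ_c(Yk − k_d) − 1] = 73.2 × (1 + 0.0592 × 6.36) / [6.36 × (0.421 × 5.84 − 0.0592) − 1] = 100.8 / 14.26 = 7.066 mg/L.
Y_obs = Y / (1 + k_d θ_c) = 0.421 / (1 + 0.0592 × 6.36) = 0.421 / 1.377 = 0.3058.
Substrate removed = Q·(S₀ − S) = 2460 m³/d × (2070 − 7.07) g/m³ = 5.07×10^6 g/d = 5075 kg/d.
So the net sludge growth is P_X = 0.3058 × 5075 = 1552 kg VSS/d.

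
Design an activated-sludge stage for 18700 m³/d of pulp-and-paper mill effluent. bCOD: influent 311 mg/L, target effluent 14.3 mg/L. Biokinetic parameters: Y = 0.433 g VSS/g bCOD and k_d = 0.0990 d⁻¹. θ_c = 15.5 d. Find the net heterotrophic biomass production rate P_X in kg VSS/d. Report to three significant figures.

Y_obs = Y / (1 + k_d θ_c) = 0.433 / (1 + 0.0990 × 15.5) = 0.433 / 2.534 = 0.1708.
Mass of bCOD removed per day: Q(S₀ − S) = 18700 × 296.7 g/m³ = 5548 kg/d.
P_X = Y_obs · Q(S₀ − S) = 0.1708 × 5548 = 947.9 kg VSS/d.

P_X ≈ 948 kg VSS/d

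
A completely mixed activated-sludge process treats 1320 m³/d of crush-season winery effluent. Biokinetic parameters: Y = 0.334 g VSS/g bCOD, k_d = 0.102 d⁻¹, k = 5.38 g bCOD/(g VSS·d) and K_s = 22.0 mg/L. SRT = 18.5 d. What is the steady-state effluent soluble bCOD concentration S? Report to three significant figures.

S ≈ 2.09 mg/L

From the Monod/SRT balance for a CMAS, S = K_s·(1+k_d θ_c)/[θ_c·(Y k − k_d) − 1] = 22.0 × (1 + 0.102 × 18.5) / [18.5 × (0.334 × 5.38 − 0.102) − 1] = 63.51 / 30.36 = 2.092 mg/L.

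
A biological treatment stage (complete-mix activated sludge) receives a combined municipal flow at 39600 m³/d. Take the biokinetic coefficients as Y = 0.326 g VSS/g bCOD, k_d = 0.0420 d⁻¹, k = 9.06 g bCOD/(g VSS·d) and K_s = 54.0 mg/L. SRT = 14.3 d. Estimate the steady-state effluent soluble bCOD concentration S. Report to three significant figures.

Effluent substrate depends only on kinetics and SRT: S = K_s(1 + k_d θ_c) / [θ_c(Yk − k_d) − 1] = 54.0 × (1 + 0.0420 × 14.3) / [14.3 × (0.326 × 9.06 − 0.0420) − 1] = 86.43 / 40.64 = 2.127 mg/L.

S ≈ 2.13 mg/L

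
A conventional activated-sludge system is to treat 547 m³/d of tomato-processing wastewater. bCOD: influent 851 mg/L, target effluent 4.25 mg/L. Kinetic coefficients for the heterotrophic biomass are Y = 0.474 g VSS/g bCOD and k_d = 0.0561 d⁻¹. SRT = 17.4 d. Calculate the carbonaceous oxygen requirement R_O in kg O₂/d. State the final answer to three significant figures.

R_O ≈ 305 kg O₂/d

Correct the yield for decay: Y_obs = Y/(1 + k_d θ_c) = 0.474 / (1 + 0.0561 × 17.4) = 0.474 / 1.976 = 0.2399.
ΔS = 851 − 4.25 = 846.8 mg/L, so the substrate removal rate is 547 × 846.8/1000 = 463.2 kg bCOD/d.
P_X = Y_obs·Q·(S₀ − S) = 0.2399 × 463.2 = 111.1 kg VSS/d.
R_O = Q·(S₀ − S) − 1.42·P_X = 463.2 − 1.42 × 111.1 = 305.4 kg O₂/d.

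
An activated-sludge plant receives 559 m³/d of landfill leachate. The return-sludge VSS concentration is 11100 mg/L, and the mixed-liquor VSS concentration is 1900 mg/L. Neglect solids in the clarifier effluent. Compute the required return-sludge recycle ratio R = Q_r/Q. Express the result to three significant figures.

R ≈ 0.207

Mass balance around the secondary clarifier (neglecting effluent solids): R = X / (X_r − X) = 1900 / (11100 − 1900) = 0.2065.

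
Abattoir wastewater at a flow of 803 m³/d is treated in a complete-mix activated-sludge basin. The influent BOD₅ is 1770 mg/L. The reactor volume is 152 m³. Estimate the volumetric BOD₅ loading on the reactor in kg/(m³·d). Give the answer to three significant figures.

L_v ≈ 9.35 kg BOD₅/(m³·d)

Applied BOD₅ load per unit volume = Q·S₀/V = (803 × 1770/1000)/152.0 = 9.351 kg BOD₅·m⁻³·d⁻¹.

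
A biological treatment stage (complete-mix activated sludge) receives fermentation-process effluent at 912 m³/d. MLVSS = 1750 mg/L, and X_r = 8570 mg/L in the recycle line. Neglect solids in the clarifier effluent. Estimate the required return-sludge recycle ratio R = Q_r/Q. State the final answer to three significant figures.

Solids balance on the clarifier gives (1+R)X = R·X_r, so R = X/(X_r − X) = 1750 / (8570 − 1750) = 0.2566.

R ≈ 0.257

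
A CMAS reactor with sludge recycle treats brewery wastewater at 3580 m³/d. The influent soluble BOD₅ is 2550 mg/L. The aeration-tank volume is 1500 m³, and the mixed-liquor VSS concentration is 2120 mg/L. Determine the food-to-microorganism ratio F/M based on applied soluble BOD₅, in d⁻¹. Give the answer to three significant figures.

Food-to-microorganism ratio F/M = Q S₀ / (V X) = 3580 × 2550 / (1500 × 2120) = 2.871 d⁻¹.

F/M ≈ 2.87 d⁻¹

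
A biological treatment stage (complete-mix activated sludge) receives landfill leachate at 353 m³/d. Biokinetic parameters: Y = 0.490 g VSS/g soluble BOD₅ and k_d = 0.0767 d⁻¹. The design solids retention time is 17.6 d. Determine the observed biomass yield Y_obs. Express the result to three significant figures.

Y_obs ≈ 0.209 g VSS/g soluble BOD₅

The observed yield is Y_obs = Y/(1 + k_d·θ_c) = 0.490 / (1 + 0.0767 × 17.6) = 0.490 / 2.350 = 0.2085 g VSS per g soluble BOD₅ removed.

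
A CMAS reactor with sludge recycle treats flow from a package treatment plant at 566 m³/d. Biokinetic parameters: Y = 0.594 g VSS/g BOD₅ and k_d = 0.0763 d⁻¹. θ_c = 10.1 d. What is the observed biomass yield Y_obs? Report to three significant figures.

Correct the yield for decay: Y_obs = Y/(1 + k_d θ_c) = 0.594 / (1 + 0.0763 × 10.1) = 0.594 / 1.771 = 0.3355.

Y_obs ≈ 0.335 g VSS/g BOD₅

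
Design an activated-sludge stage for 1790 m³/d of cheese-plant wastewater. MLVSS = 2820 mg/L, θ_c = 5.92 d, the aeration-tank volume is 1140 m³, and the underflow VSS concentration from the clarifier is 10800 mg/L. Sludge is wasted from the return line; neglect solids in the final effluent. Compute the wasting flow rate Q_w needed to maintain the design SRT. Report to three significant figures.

Wasting from the return line (neglecting effluent solids): Q_w = V·X / (θ_c·X_r) = 1140 × 2820 / (5.92 × 10800) = 50.28 m³/d.

Q_w ≈ 50.3 m³/d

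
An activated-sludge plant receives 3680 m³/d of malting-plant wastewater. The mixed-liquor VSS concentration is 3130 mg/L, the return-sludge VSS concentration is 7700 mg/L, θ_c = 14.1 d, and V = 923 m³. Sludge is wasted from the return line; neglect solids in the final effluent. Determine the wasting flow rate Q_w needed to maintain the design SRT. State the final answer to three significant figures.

θ_c = V·X/(Q_w·X_r) when wasting from the recycle, so Q_w = V·X/(θ_c·X_r) = 923.0 × 3130 / (14.1 × 7700) = 26.61 m³/d.

Q_w ≈ 26.6 m³/d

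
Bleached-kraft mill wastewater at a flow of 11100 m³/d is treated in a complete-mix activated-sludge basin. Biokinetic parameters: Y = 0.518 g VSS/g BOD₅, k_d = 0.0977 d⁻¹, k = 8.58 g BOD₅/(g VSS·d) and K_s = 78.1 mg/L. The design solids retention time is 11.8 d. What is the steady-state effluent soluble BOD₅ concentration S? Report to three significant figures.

For a completely mixed reactor with recycle the Lawrence–McCarty relation gives S = K_s·(1 + k_d·θ_c) / [θ_c·(Y·k − k_d) − 1] = 78.1 × (1 + 0.0977 × 11.8) / [11.8 × (0.518 × 8.58 − 0.0977) − 1] = 168.1 / 50.29 = 3.343 mg/L.

S ≈ 3.34 mg/L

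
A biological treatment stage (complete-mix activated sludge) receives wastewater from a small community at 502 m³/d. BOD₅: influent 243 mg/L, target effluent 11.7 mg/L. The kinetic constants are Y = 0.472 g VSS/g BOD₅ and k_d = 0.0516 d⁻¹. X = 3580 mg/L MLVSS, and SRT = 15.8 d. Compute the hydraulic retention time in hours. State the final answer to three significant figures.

τ ≈ 6.37 h

From the SRT design equation V = Y Q (S₀−S) θ_c / [X (1 + k_d θ_c)] = 0.472 × 502 × (243 − 11.7) × 15.8 / [3580 × (1 + 0.0516 × 15.8)] = 8.66×10^5 / 6499 = 133.2 m³.
HRT = V/Q = 133.2 m³ / 502 m³·d⁻¹ = 0.2654 d × 24 = 6.370 h.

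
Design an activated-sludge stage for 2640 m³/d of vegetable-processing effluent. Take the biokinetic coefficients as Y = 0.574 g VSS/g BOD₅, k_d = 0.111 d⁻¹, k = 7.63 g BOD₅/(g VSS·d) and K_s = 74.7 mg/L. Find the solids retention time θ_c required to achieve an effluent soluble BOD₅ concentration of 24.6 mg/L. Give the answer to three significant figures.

θ_c ≈ 1.03 d

Specific growth rate at S = 24.6 mg/L: μ = YkS/(K_s+S) = 0.574·7.63·24.6/(74.7+24.6) = 1.085 d⁻¹.
1/θ_c = 1.085 − 0.111 = 0.9740 d⁻¹, so θ_c = 1.027 d.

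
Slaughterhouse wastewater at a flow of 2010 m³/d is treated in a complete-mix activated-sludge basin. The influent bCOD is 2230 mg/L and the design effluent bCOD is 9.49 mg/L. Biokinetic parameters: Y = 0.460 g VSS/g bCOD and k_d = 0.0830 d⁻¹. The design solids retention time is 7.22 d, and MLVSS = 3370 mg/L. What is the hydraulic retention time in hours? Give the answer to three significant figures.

τ ≈ 32.8 h

Steady-state biomass mass balance: V·X·(1 + k_d·θ_c) = Y·Q·(S₀ − S)·θ_c, so V = 0.460 × 2010 × (2230 − 9.49) × 7.22 / [3370 × (1 + 0.0830 × 7.22)] = 1.48×10^7 / 5390 = 2750 m³.
τ = V/Q = 2750/2010 = 1.368 d, or 32.84 h.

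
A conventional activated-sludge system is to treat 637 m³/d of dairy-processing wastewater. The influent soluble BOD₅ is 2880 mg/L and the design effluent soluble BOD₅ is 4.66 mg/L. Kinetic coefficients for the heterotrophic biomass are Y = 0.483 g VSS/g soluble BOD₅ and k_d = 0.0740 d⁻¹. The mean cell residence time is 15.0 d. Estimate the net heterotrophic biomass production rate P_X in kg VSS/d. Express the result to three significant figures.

P_X ≈ 419 kg VSS/d

The observed yield is Y_obs = Y/(1 + k_d·θ_c) = 0.483 / (1 + 0.0740 × 15.0) = 0.483 / 2.110 = 0.2289 g VSS per g soluble BOD₅ removed.
Q·(S₀ − S) = 637 × (2880 − 4.66) × 10⁻³ = 1832 kg/d removed.
So the net sludge growth is P_X = 0.2289 × 1832 = 419.3 kg VSS/d.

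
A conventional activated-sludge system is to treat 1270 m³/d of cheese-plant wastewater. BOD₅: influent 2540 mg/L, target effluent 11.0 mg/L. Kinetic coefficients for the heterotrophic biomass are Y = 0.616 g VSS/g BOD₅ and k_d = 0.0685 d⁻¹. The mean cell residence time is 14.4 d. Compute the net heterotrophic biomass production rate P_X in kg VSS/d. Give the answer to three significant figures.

P_X ≈ 996 kg VSS/d

The observed yield is Y_obs = Y/(1 + k_d·θ_c) = 0.616 / (1 + 0.0685 × 14.4) = 0.616 / 1.986 = 0.3101 g VSS per g BOD₅ removed.
ΔS = 2540 − 11.0 = 2529 mg/L, so the substrate removal rate is 1270 × 2529/1000 = 3212 kg BOD₅/d.
Biomass produced: P_X = Y_obs·Q·ΔS = 0.3101 × 3212 ≈ 996.0 kg VSS/d.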